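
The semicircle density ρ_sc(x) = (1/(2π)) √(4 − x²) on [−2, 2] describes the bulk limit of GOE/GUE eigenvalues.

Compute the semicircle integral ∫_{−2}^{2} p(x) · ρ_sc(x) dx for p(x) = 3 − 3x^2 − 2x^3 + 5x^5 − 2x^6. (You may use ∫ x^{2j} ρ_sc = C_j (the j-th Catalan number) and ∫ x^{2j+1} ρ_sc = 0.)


Write p(x) = Σ a_i x^i, split into monomials and integrate each against ρ_sc separately.
Using ∫ x^{2j} ρ_sc = C_j = (1/(j+1)) C(2j, j) (Catalan numbers) and ∫ x^{2j+1} ρ_sc = 0 (odd monomials vanish by symmetry):
  i = 0 (even): a_0 · C_{0} = 3 · 1 = 3
  i = 2 (even): a_2 · C_{1} = -3 · 1 = -3
  i = 3 (odd): ∫ x^3 ρ_sc = 0 (vanishes)
  i = 5 (odd): ∫ x^5 ρ_sc = 0 (vanishes)
  i = 6 (even): a_6 · C_{3} = -2 · 5 = -10

Summing the contributions: ∫_{−2}^{2} p(x) ρ_sc(x) dx = 3 + (-3) + (-10) = -10.


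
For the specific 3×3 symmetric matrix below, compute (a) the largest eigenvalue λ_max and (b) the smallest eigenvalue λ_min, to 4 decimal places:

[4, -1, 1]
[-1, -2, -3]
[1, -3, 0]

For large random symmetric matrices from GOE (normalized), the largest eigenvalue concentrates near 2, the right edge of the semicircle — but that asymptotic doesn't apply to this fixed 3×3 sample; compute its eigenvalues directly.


Since M is real symmetric, all three eigenvalues are real; they are the roots of det(λI − M) = λ³ − (tr M) λ² + s λ − det M, where s is the sum of the principal 2×2 minors.
tr M = 4 + (-2) + 0 = 2.
s = (4·(-2) − (-1)²) + (4·0 − 1²) + ((-2)·0 − (-3)²) = -9 + (-1) + (-9) = -19.
det M (expand along row 1) = 4·(-9) − (-1)·3 + 1·5 = -28.
Characteristic polynomial: λ³ − 2λ² − 19λ + 28 = 0.
Substitute λ = y + (tr M)/3 = y + 0.666667 to remove the quadratic term: y³ + p·y + q = 0 with p = s − (tr M)²/3 = -20.333333 and q = −2(tr M)³/27 + (tr M)·s/3 − det M = 14.740741.
Three real roots ⇒ use the trigonometric (Viète) form: r = 2√(−p/3) = 5.206833, φ = arccos(3q/(p·r)) = arccos(-0.417694) = 2.001702 rad.
y_k = r·cos(φ/3 − 2πk/3) for k = 0, 1, 2 gives y = 4.090156, 0.745316, -4.835472.
λ_k = y_k + 0.666667 gives λ = 4.7568, 1.4120, -4.1688 (check: the sum is 2.0000 = tr M).

Hence λ_max = 4.7568 and λ_min = -4.1688.


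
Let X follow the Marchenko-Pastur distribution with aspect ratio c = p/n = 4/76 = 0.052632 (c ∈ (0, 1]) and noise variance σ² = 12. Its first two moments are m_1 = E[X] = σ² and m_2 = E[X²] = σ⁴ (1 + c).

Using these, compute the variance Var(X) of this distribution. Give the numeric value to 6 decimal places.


m_1 = E[X] = σ² = 12, so m_1² = 144.
m_2 = E[X²] = σ⁴ (1 + c) = 144 · (1 + 0.052632) = 144 · 1.052632 = 151.578947.
(Note m_2 − m_1² simplifies to c · σ⁴ = 0.052632 · 144.)

Var(X) = m_2 − m_1² = 151.578947 − 144 = 7.578947.


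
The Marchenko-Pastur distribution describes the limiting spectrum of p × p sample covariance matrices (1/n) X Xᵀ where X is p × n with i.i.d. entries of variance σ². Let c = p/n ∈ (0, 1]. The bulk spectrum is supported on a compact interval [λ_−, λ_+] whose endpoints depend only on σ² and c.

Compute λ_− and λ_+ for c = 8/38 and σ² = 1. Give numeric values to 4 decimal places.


c = 8/38 = 0.210526; √c = 0.458831.
λ_− = σ² (1 − √c)² = 1 · (1 − 0.458831)² = 1 · (0.541169)² = 0.292863.
λ_+ = σ² (1 + √c)² = 1 · (1 + 0.458831)² = 1 · (1.458831)² = 2.128189.

Rounded to 4 decimal places: λ_− ≈ 0.2929, λ_+ ≈ 2.1282.


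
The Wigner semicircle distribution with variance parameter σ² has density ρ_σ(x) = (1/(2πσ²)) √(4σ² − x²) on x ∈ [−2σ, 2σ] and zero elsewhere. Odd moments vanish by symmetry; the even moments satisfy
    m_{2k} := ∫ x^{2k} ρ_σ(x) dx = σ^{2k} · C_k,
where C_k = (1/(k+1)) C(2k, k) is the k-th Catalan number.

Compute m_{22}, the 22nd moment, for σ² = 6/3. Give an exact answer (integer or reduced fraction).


By the scaled semicircle moment identity, m_{2k} = σ^{2k} · C_k with k = 11.
C_11 = (1/(k+1)) · C(2k, k) = (1/12) · C(22, 11) = (1/12) · 705432 = 58786.
σ^{2k} = (σ²)^k = (6/3)^11 = 2048.

Therefore m_{22} = σ^{22} · C_11 = 2048 · 58786 = 120393728.


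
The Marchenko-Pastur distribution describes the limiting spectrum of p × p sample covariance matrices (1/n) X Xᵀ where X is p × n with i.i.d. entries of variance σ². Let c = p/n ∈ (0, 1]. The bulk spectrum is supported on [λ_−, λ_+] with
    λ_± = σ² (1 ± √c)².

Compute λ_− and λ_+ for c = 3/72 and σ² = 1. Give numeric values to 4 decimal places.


c = 3/72 = 0.041667; √c = 0.204124.
λ_− = σ² (1 − √c)² = 1 · (1 − 0.204124)² = 1 · (0.795876)² = 0.633418.
λ_+ = σ² (1 + √c)² = 1 · (1 + 0.204124)² = 1 · (1.204124)² = 1.449915.

Rounded to 4 decimal places: λ_− ≈ 0.6334, λ_+ ≈ 1.4499.


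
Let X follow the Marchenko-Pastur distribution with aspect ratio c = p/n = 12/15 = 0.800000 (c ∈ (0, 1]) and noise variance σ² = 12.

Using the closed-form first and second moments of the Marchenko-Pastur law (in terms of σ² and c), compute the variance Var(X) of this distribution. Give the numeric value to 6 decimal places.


Recall the MP moments m_1 = E[X] = σ² and m_2 = E[X²] = σ⁴ (1 + c).
m_1 = E[X] = σ² = 12, so m_1² = 144.
m_2 = E[X²] = σ⁴ (1 + c) = 144 · (1 + 0.800000) = 144 · 1.800000 = 259.200000.
(Note m_2 − m_1² simplifies to c · σ⁴ = 0.800000 · 144.)

Var(X) = m_2 − m_1² = 259.200000 − 144 = 115.200000.


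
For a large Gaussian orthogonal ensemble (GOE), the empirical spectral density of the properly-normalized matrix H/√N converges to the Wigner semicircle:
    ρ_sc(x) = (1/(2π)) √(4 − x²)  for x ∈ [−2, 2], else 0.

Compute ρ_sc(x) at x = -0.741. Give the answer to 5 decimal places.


ρ_sc(x) = (1/(2π)) √(4 − x²). With x = -0.741:
  4 − x² = 4 − (-0.741)² = 4 − 0.549081 = 3.450919.
  √(4 − x²) = 1.857665.
  1/(2π) = 0.159155.
  ρ_sc(-0.741) = 0.159155 · 1.857665 = 0.295657.

Rounded to 5 decimal places: ρ_sc(-0.741) ≈ 0.29566.


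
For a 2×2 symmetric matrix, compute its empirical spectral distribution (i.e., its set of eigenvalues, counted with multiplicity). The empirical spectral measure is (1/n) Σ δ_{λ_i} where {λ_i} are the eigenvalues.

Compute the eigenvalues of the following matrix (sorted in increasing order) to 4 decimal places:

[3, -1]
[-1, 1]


Since M is real symmetric, both eigenvalues are real; they are the roots of det(λI − M) = λ² − (tr M) λ + det M.
tr M = 3 + 1 = 4.
det M = 3·1 − (-1)² = 3 − 1 = 2.
Characteristic polynomial: λ² − 4λ + 2 = 0.
Discriminant Δ = (tr M)² − 4·det M = 16 − 8 = 8; √Δ = 2.828427.
λ = (tr M ± √Δ)/2 = (4 ± 2.828427)/2, giving (tr M − √Δ)/2 = 0.5858 and (tr M + √Δ)/2 = 3.4142.

Eigenvalues sorted in increasing order: [0.5858, 3.4142].


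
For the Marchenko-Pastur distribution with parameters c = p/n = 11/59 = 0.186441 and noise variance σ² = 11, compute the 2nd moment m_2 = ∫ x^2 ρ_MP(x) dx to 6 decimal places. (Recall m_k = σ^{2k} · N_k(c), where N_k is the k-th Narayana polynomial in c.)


E[X²] = σ⁴ (1 + c) (second MP moment). With σ² = 11 (so σ⁴ = 121) and c = 11/59 = 0.186441: E[X²] = 121 · (1 + 0.186441) = 121 · 1.186441.

So E[X^2] = 143.559322.


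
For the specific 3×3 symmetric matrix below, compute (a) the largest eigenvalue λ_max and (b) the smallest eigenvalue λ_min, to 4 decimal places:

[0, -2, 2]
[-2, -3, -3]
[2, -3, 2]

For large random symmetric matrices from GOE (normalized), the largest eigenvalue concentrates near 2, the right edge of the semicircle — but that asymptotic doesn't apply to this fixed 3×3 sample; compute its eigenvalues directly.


Since M is real symmetric, all three eigenvalues are real; they are the roots of det(λI − M) = λ³ − (tr M) λ² + s λ − det M, where s is the sum of the principal 2×2 minors.
tr M = 0 + (-3) + 2 = -1.
s = (0·(-3) − (-2)²) + (0·2 − 2²) + ((-3)·2 − (-3)²) = -4 + (-4) + (-15) = -23.
det M (expand along row 1) = 0·(-15) − (-2)·2 + 2·12 = 28.
Characteristic polynomial: λ³ + λ² − 23λ − 28 = 0.
Substitute λ = y + (tr M)/3 = y − 0.333333 to remove the quadratic term: y³ + p·y + q = 0 with p = s − (tr M)²/3 = -23.333333 and q = −2(tr M)³/27 + (tr M)·s/3 − det M = -20.259259.
Three real roots ⇒ use the trigonometric (Viète) form: r = 2√(−p/3) = 5.577734, φ = arccos(3q/(p·r)) = arccos(0.466993) = 1.084909 rad.
y_k = r·cos(φ/3 − 2πk/3) for k = 0, 1, 2 gives y = 5.216961, -0.899438, -4.317522.
λ_k = y_k − 0.333333 gives λ = 4.8836, -1.2328, -4.6509 (check: the sum is -1.0000 = tr M).

Hence λ_max = 4.8836 and λ_min = -4.6509.


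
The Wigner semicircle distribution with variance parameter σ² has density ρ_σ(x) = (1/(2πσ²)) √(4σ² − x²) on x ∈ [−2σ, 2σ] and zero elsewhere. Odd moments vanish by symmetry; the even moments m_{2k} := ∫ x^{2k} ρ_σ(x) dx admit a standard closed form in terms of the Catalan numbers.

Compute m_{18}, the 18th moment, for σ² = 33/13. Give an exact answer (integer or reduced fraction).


By the scaled semicircle moment identity, m_{2k} = σ^{2k} · C_k with k = 9.
C_9 = (1/(k+1)) · C(2k, k) = (1/10) · C(18, 9) = (1/10) · 48620 = 4862.
σ^{2k} = (σ²)^k = (33/13)^9 = 46411484401953/10604499373.

Therefore m_{18} = σ^{18} · C_9 = (46411484401953/10604499373) · 4862 = 17357895166330422/815730721.


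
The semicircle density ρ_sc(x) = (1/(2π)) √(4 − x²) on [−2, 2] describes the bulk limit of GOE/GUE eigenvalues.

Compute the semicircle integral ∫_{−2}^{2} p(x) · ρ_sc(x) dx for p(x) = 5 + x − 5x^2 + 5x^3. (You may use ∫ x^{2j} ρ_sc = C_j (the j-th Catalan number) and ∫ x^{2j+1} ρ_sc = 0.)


Write p(x) = Σ a_i x^i, split into monomials and integrate each against ρ_sc separately.
Using ∫ x^{2j} ρ_sc = C_j = (1/(j+1)) C(2j, j) (Catalan numbers) and ∫ x^{2j+1} ρ_sc = 0 (odd monomials vanish by symmetry):
  i = 0 (even): a_0 · C_{0} = 5 · 1 = 5
  i = 1 (odd): ∫ x^1 ρ_sc = 0 (vanishes)
  i = 2 (even): a_2 · C_{1} = -5 · 1 = -5
  i = 3 (odd): ∫ x^3 ρ_sc = 0 (vanishes)

Summing the contributions: ∫_{−2}^{2} p(x) ρ_sc(x) dx = 5 + (-5) = 0.


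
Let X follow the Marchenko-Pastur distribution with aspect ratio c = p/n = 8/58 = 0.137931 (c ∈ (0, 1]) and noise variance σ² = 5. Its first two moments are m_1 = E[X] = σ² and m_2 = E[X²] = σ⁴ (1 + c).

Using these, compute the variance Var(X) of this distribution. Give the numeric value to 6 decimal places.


m_1 = E[X] = σ² = 5, so m_1² = 25.
m_2 = E[X²] = σ⁴ (1 + c) = 25 · (1 + 0.137931) = 25 · 1.137931 = 28.448276.
(Note m_2 − m_1² simplifies to c · σ⁴ = 0.137931 · 25.)

Var(X) = m_2 − m_1² = 28.448276 − 25 = 3.448276.


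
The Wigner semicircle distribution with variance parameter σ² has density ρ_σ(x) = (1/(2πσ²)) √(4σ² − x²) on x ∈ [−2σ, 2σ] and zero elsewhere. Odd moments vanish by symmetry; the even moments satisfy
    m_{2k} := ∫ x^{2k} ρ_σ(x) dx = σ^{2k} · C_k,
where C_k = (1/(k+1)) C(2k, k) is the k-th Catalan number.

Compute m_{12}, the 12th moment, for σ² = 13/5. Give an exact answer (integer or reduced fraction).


By the scaled semicircle moment identity, m_{2k} = σ^{2k} · C_k with k = 6.
C_6 = (1/(k+1)) · C(2k, k) = (1/7) · C(12, 6) = (1/7) · 924 = 132.
σ^{2k} = (σ²)^k = (13/5)^6 = 4826809/15625.

Therefore m_{12} = σ^{12} · C_6 = (4826809/15625) · 132 = 637138788/15625.


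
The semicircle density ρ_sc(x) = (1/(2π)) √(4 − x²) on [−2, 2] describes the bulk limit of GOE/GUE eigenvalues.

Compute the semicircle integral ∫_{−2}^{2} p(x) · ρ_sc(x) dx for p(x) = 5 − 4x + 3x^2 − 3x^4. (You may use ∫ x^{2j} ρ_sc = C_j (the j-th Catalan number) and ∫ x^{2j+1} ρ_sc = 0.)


Write p(x) = Σ a_i x^i, split into monomials and integrate each against ρ_sc separately.
Using ∫ x^{2j} ρ_sc = C_j = (1/(j+1)) C(2j, j) (Catalan numbers) and ∫ x^{2j+1} ρ_sc = 0 (odd monomials vanish by symmetry):
  i = 0 (even): a_0 · C_{0} = 5 · 1 = 5
  i = 1 (odd): ∫ x^1 ρ_sc = 0 (vanishes)
  i = 2 (even): a_2 · C_{1} = 3 · 1 = 3
  i = 4 (even): a_4 · C_{2} = -3 · 2 = -6

Summing the contributions: ∫_{−2}^{2} p(x) ρ_sc(x) dx = 5 + 3 + (-6) = 2.


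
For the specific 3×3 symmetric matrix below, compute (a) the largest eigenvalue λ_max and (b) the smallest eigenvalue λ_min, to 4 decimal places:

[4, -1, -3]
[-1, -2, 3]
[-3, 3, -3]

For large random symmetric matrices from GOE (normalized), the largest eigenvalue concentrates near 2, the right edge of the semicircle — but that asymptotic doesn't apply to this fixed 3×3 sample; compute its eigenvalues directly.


Since M is real symmetric, all three eigenvalues are real; they are the roots of det(λI − M) = λ³ − (tr M) λ² + s λ − det M, where s is the sum of the principal 2×2 minors.
tr M = 4 + (-2) + (-3) = -1.
s = (4·(-2) − (-1)²) + (4·(-3) − (-3)²) + ((-2)·(-3) − 3²) = -9 + (-21) + (-3) = -33.
det M (expand along row 1) = 4·(-3) − (-1)·12 + (-3)·(-9) = 27.
Characteristic polynomial: λ³ + λ² − 33λ − 27 = 0.
Substitute λ = y + (tr M)/3 = y − 0.333333 to remove the quadratic term: y³ + p·y + q = 0 with p = s − (tr M)²/3 = -33.333333 and q = −2(tr M)³/27 + (tr M)·s/3 − det M = -15.925926.
Three real roots ⇒ use the trigonometric (Viète) form: r = 2√(−p/3) = 6.666667, φ = arccos(3q/(p·r)) = arccos(0.215000) = 1.354104 rad.
y_k = r·cos(φ/3 − 2πk/3) for k = 0, 1, 2 gives y = 5.999008, -0.481119, -5.517889.
λ_k = y_k − 0.333333 gives λ = 5.6657, -0.8145, -5.8512 (check: the sum is -1.0000 = tr M).

Hence λ_max = 5.6657 and λ_min = -5.8512.


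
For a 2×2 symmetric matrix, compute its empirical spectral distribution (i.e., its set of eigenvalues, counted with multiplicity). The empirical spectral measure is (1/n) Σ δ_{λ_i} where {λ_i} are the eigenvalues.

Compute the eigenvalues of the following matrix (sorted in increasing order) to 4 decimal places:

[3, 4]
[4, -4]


Since M is real symmetric, both eigenvalues are real; they are the roots of det(λI − M) = λ² − (tr M) λ + det M.
tr M = 3 + (-4) = -1.
det M = 3·(-4) − 4² = -12 − 16 = -28.
Characteristic polynomial: λ² + λ − 28 = 0.
Discriminant Δ = (tr M)² − 4·det M = 1 − (-112) = 113; √Δ = 10.630146.
λ = (tr M ± √Δ)/2 = (-1 ± 10.630146)/2, giving (tr M − √Δ)/2 = -5.8151 and (tr M + √Δ)/2 = 4.8151.

Eigenvalues sorted in increasing order: [-5.8151, 4.8151].


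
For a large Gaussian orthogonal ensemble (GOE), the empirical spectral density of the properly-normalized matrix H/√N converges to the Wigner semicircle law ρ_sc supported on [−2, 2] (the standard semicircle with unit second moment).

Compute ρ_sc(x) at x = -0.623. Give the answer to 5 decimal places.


ρ_sc(x) = (1/(2π)) √(4 − x²). With x = -0.623:
  4 − x² = 4 − (-0.623)² = 4 − 0.388129 = 3.611871.
  √(4 − x²) = 1.900492.
  1/(2π) = 0.159155.
  ρ_sc(-0.623) = 0.159155 · 1.900492 = 0.302473.

Rounded to 5 decimal places: ρ_sc(-0.623) ≈ 0.30247.


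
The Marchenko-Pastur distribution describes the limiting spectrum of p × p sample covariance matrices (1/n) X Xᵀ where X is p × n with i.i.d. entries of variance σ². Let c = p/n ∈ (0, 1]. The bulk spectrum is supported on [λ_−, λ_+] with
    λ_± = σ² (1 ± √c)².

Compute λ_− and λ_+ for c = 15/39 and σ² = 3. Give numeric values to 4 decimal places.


c = 15/39 = 0.384615; √c = 0.620174.
λ_− = σ² (1 − √c)² = 3 · (1 − 0.620174)² = 3 · (0.379826)² = 0.432804.
λ_+ = σ² (1 + √c)² = 3 · (1 + 0.620174)² = 3 · (1.620174)² = 7.874888.

Rounded to 4 decimal places: λ_− ≈ 0.4328, λ_+ ≈ 7.8749.


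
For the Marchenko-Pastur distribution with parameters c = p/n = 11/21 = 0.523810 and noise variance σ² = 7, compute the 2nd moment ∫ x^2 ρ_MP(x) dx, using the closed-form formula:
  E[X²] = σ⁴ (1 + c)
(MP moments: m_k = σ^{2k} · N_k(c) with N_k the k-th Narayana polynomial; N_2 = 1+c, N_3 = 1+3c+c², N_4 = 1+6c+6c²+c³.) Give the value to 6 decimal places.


E[X²] = σ⁴ (1 + c) (second MP moment). With σ² = 7 (so σ⁴ = 49) and c = 11/21 = 0.523810: E[X²] = 49 · (1 + 0.523810) = 49 · 1.523810.

So E[X^2] = 74.666667.


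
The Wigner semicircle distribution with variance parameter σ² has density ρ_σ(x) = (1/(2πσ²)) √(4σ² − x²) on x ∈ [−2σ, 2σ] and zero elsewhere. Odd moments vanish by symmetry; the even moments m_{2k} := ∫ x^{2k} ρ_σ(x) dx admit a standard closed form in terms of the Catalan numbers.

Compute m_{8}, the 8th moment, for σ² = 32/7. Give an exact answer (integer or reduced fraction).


By the scaled semicircle moment identity, m_{2k} = σ^{2k} · C_k with k = 4.
C_4 = (1/(k+1)) · C(2k, k) = (1/5) · C(8, 4) = (1/5) · 70 = 14.
σ^{2k} = (σ²)^k = (32/7)^4 = 1048576/2401.

Therefore m_{8} = σ^{8} · C_4 = (1048576/2401) · 14 = 2097152/343.


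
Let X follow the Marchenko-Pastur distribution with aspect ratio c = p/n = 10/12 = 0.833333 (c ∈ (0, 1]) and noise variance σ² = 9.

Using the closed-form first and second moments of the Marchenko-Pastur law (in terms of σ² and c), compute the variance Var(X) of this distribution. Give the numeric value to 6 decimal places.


Recall the MP moments m_1 = E[X] = σ² and m_2 = E[X²] = σ⁴ (1 + c).
m_1 = E[X] = σ² = 9, so m_1² = 81.
m_2 = E[X²] = σ⁴ (1 + c) = 81 · (1 + 0.833333) = 81 · 1.833333 = 148.500000.
(Note m_2 − m_1² simplifies to c · σ⁴ = 0.833333 · 81.)

Var(X) = m_2 − m_1² = 148.500000 − 81 = 67.500000.


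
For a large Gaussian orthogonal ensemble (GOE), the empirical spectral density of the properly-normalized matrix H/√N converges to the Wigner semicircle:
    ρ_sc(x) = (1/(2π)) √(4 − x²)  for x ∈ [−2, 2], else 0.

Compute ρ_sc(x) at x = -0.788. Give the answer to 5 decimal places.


ρ_sc(x) = (1/(2π)) √(4 − x²). With x = -0.788:
  4 − x² = 4 − (-0.788)² = 4 − 0.620944 = 3.379056.
  √(4 − x²) = 1.838221.
  1/(2π) = 0.159155.
  ρ_sc(-0.788) = 0.159155 · 1.838221 = 0.292562.

Rounded to 5 decimal places: ρ_sc(-0.788) ≈ 0.29256.


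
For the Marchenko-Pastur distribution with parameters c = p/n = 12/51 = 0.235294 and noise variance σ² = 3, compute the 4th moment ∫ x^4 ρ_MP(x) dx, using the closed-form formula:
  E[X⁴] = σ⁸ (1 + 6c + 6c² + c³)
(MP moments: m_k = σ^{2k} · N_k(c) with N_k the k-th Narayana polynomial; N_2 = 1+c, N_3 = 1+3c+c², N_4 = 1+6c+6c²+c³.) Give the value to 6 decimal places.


E[X⁴] = σ⁸ (1 + 6c + 6c² + c³) (fourth MP moment). With σ² = 3 (so σ⁸ = 81) and c = 12/51 = 0.235294: E[X⁴] = 81 · (1 + 6·0.235294 + 6·(0.235294)² + (0.235294)³) = 81 · 2.756971.

So E[X^4] = 223.314675.


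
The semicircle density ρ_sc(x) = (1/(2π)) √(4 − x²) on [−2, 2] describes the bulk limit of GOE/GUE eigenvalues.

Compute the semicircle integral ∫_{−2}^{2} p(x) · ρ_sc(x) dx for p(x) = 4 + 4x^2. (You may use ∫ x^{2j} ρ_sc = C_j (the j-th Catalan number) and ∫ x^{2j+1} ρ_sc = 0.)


Write p(x) = Σ a_i x^i, split into monomials and integrate each against ρ_sc separately.
Using ∫ x^{2j} ρ_sc = C_j = (1/(j+1)) C(2j, j) (Catalan numbers) and ∫ x^{2j+1} ρ_sc = 0 (odd monomials vanish by symmetry):
  i = 0 (even): a_0 · C_{0} = 4 · 1 = 4
  i = 2 (even): a_2 · C_{1} = 4 · 1 = 4

Summing the contributions: ∫_{−2}^{2} p(x) ρ_sc(x) dx = 4 + 4 = 8.


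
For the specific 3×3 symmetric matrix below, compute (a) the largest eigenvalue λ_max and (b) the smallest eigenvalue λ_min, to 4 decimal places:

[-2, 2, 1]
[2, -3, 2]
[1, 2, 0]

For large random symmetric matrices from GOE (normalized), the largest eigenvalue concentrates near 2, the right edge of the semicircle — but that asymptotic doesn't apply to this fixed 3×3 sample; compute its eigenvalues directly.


Since M is real symmetric, all three eigenvalues are real; they are the roots of det(λI − M) = λ³ − (tr M) λ² + s λ − det M, where s is the sum of the principal 2×2 minors.
tr M = -2 + (-3) + 0 = -5.
s = ((-2)·(-3) − 2²) + ((-2)·0 − 1²) + ((-3)·0 − 2²) = 2 + (-1) + (-4) = -3.
det M (expand along row 1) = (-2)·(-4) − 2·(-2) + 1·7 = 19.
Characteristic polynomial: λ³ + 5λ² − 3λ − 19 = 0.
Substitute λ = y + (tr M)/3 = y − 1.666667 to remove the quadratic term: y³ + p·y + q = 0 with p = s − (tr M)²/3 = -11.333333 and q = −2(tr M)³/27 + (tr M)·s/3 − det M = -4.740741.
Three real roots ⇒ use the trigonometric (Viète) form: r = 2√(−p/3) = 3.887301, φ = arccos(3q/(p·r)) = arccos(0.322821) = 1.242088 rad.
y_k = r·cos(φ/3 − 2πk/3) for k = 0, 1, 2 gives y = 3.558853, -0.425078, -3.133775.
λ_k = y_k − 1.666667 gives λ = 1.8922, -2.0917, -4.8004 (check: the sum is -5.0000 = tr M).

Hence λ_max = 1.8922 and λ_min = -4.8004.


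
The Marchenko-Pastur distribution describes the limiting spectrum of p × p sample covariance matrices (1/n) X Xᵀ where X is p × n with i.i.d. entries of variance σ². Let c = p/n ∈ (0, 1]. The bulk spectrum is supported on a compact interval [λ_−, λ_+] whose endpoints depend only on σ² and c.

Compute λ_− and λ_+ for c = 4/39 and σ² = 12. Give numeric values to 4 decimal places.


c = 4/39 = 0.102564; √c = 0.320256.
λ_− = σ² (1 − √c)² = 12 · (1 − 0.320256)² = 12 · (0.679744)² = 5.544618.
λ_+ = σ² (1 + √c)² = 12 · (1 + 0.320256)² = 12 · (1.320256)² = 20.916921.

Rounded to 4 decimal places: λ_− ≈ 5.5446, λ_+ ≈ 20.9169.


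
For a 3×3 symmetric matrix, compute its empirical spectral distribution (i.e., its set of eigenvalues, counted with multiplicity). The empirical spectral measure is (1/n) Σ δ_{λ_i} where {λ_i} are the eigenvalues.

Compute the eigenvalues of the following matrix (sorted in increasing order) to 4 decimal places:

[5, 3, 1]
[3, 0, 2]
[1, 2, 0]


Since M is real symmetric, all three eigenvalues are real; they are the roots of det(λI − M) = λ³ − (tr M) λ² + s λ − det M, where s is the sum of the principal 2×2 minors.
tr M = 5 + 0 + 0 = 5.
s = (5·0 − 3²) + (5·0 − 1²) + (0·0 − 2²) = -9 + (-1) + (-4) = -14.
det M (expand along row 1) = 5·(-4) − 3·(-2) + 1·6 = -8.
Characteristic polynomial: λ³ − 5λ² − 14λ + 8 = 0.
Substitute λ = y + (tr M)/3 = y + 1.666667 to remove the quadratic term: y³ + p·y + q = 0 with p = s − (tr M)²/3 = -22.333333 and q = −2(tr M)³/27 + (tr M)·s/3 − det M = -24.592593.
Three real roots ⇒ use the trigonometric (Viète) form: r = 2√(−p/3) = 5.456902, φ = arccos(3q/(p·r)) = arccos(0.605377) = 0.920557 rad.
y_k = r·cos(φ/3 − 2πk/3) for k = 0, 1, 2 gives y = 5.202005, -1.173525, -4.028480.
λ_k = y_k + 1.666667 gives λ = 6.8687, 0.4931, -2.3618 (check: the sum is 5.0000 = tr M).

Eigenvalues sorted in increasing order: [-2.3618, 0.4931, 6.8687].


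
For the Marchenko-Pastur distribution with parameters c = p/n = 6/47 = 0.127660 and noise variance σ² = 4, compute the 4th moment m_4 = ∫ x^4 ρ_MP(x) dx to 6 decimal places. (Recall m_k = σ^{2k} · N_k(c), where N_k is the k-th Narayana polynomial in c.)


E[X⁴] = σ⁸ (1 + 6c + 6c² + c³) (fourth MP moment). With σ² = 4 (so σ⁸ = 256) and c = 6/47 = 0.127660: E[X⁴] = 256 · (1 + 6·0.127660 + 6·(0.127660)² + (0.127660)³) = 256 · 1.865820.

So E[X^4] = 477.649846.


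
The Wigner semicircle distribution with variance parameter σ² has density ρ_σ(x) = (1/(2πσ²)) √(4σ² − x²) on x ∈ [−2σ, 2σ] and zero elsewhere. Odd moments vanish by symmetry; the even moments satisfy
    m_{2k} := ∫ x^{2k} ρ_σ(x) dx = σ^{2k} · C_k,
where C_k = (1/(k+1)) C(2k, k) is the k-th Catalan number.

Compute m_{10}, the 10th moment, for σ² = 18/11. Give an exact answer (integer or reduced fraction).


By the scaled semicircle moment identity, m_{2k} = σ^{2k} · C_k with k = 5.
C_5 = (1/(k+1)) · C(2k, k) = (1/6) · C(10, 5) = (1/6) · 252 = 42.
σ^{2k} = (σ²)^k = (18/11)^5 = 1889568/161051.

Therefore m_{10} = σ^{10} · C_5 = (1889568/161051) · 42 = 79361856/161051.


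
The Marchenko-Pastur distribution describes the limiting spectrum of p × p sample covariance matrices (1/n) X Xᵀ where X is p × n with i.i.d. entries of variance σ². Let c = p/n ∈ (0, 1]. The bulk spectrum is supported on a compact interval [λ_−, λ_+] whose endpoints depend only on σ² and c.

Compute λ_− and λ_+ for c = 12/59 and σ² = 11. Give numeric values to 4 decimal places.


c = 12/59 = 0.203390; √c = 0.450988.
λ_− = σ² (1 − √c)² = 11 · (1 − 0.450988)² = 11 · (0.549012)² = 3.315561.
λ_+ = σ² (1 + √c)² = 11 · (1 + 0.450988)² = 11 · (1.450988)² = 23.159016.

Rounded to 4 decimal places: λ_− ≈ 3.3156, λ_+ ≈ 23.1590.


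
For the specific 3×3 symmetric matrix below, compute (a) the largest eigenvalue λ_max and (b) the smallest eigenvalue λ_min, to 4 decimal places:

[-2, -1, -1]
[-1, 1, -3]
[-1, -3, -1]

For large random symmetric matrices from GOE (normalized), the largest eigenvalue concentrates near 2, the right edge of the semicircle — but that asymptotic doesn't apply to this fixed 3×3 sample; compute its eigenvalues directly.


Since M is real symmetric, all three eigenvalues are real; they are the roots of det(λI − M) = λ³ − (tr M) λ² + s λ − det M, where s is the sum of the principal 2×2 minors.
tr M = -2 + 1 + (-1) = -2.
s = ((-2)·1 − (-1)²) + ((-2)·(-1) − (-1)²) + (1·(-1) − (-3)²) = -3 + 1 + (-10) = -12.
det M (expand along row 1) = (-2)·(-10) − (-1)·(-2) + (-1)·4 = 14.
Characteristic polynomial: λ³ + 2λ² − 12λ − 14 = 0.
Substitute λ = y + (tr M)/3 = y − 0.666667 to remove the quadratic term: y³ + p·y + q = 0 with p = s − (tr M)²/3 = -13.333333 and q = −2(tr M)³/27 + (tr M)·s/3 − det M = -5.407407.
Three real roots ⇒ use the trigonometric (Viète) form: r = 2√(−p/3) = 4.216370, φ = arccos(3q/(p·r)) = arccos(0.288558) = 1.278076 rad.
y_k = r·cos(φ/3 − 2πk/3) for k = 0, 1, 2 gives y = 3.839492, -0.410753, -3.428739.
λ_k = y_k − 0.666667 gives λ = 3.1728, -1.0774, -4.0954 (check: the sum is -2.0000 = tr M).

Hence λ_max = 3.1728 and λ_min = -4.0954.


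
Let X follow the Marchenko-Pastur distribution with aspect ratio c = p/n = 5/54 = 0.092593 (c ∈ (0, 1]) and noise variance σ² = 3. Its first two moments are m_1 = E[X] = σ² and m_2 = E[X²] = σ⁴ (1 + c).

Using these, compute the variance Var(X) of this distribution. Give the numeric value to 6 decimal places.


m_1 = E[X] = σ² = 3, so m_1² = 9.
m_2 = E[X²] = σ⁴ (1 + c) = 9 · (1 + 0.092593) = 9 · 1.092593 = 9.833333.
(Note m_2 − m_1² simplifies to c · σ⁴ = 0.092593 · 9.)

Var(X) = m_2 − m_1² = 9.833333 − 9 = 0.833333.


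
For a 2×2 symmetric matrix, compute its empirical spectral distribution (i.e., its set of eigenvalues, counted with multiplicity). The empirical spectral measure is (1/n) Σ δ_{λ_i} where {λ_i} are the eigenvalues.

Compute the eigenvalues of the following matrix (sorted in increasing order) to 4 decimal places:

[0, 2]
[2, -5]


Since M is real symmetric, both eigenvalues are real; they are the roots of det(λI − M) = λ² − (tr M) λ + det M.
tr M = 0 + (-5) = -5.
det M = 0·(-5) − 2² = 0 − 4 = -4.
Characteristic polynomial: λ² + 5λ − 4 = 0.
Discriminant Δ = (tr M)² − 4·det M = 25 − (-16) = 41; √Δ = 6.403124.
λ = (tr M ± √Δ)/2 = (-5 ± 6.403124)/2, giving (tr M − √Δ)/2 = -5.7016 and (tr M + √Δ)/2 = 0.7016.

Eigenvalues sorted in increasing order: [-5.7016, 0.7016].


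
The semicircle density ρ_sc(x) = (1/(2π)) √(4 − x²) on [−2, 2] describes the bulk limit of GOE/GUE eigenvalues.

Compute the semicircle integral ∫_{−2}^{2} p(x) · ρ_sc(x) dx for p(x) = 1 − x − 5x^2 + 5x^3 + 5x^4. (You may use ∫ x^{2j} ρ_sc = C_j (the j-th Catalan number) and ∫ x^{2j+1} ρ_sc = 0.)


Write p(x) = Σ a_i x^i, split into monomials and integrate each against ρ_sc separately.
Using ∫ x^{2j} ρ_sc = C_j = (1/(j+1)) C(2j, j) (Catalan numbers) and ∫ x^{2j+1} ρ_sc = 0 (odd monomials vanish by symmetry):
  i = 0 (even): a_0 · C_{0} = 1 · 1 = 1
  i = 1 (odd): ∫ x^1 ρ_sc = 0 (vanishes)
  i = 2 (even): a_2 · C_{1} = -5 · 1 = -5
  i = 3 (odd): ∫ x^3 ρ_sc = 0 (vanishes)
  i = 4 (even): a_4 · C_{2} = 5 · 2 = 10

Summing the contributions: ∫_{−2}^{2} p(x) ρ_sc(x) dx = 1 + (-5) + 10 = 6.


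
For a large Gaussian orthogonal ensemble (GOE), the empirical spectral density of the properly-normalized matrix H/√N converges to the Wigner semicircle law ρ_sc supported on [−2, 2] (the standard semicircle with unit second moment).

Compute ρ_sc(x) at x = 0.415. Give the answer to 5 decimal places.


ρ_sc(x) = (1/(2π)) √(4 − x²). With x = 0.415:
  4 − x² = 4 − (0.415)² = 4 − 0.172225 = 3.827775.
  √(4 − x²) = 1.956470.
  1/(2π) = 0.159155.
  ρ_sc(0.415) = 0.159155 · 1.956470 = 0.311382.

Rounded to 5 decimal places: ρ_sc(0.415) ≈ 0.31138.


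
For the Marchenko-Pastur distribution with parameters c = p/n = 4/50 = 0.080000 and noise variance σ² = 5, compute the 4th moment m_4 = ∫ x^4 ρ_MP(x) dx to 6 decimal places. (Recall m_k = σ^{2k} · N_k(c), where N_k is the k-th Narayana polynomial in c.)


E[X⁴] = σ⁸ (1 + 6c + 6c² + c³) (fourth MP moment). With σ² = 5 (so σ⁸ = 625) and c = 4/50 = 0.080000: E[X⁴] = 625 · (1 + 6·0.080000 + 6·(0.080000)² + (0.080000)³) = 625 · 1.518912.

So E[X^4] = 949.320000.


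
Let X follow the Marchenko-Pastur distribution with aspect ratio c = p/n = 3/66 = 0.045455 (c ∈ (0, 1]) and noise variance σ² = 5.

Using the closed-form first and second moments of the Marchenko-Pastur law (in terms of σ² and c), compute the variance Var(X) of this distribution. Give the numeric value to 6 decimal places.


Recall the MP moments m_1 = E[X] = σ² and m_2 = E[X²] = σ⁴ (1 + c).
m_1 = E[X] = σ² = 5, so m_1² = 25.
m_2 = E[X²] = σ⁴ (1 + c) = 25 · (1 + 0.045455) = 25 · 1.045455 = 26.136364.
(Note m_2 − m_1² simplifies to c · σ⁴ = 0.045455 · 25.)

Var(X) = m_2 − m_1² = 26.136364 − 25 = 1.136364.


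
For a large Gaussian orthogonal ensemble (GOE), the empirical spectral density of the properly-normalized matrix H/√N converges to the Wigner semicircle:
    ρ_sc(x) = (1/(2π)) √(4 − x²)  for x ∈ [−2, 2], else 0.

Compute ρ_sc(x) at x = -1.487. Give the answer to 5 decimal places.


ρ_sc(x) = (1/(2π)) √(4 − x²). With x = -1.487:
  4 − x² = 4 − (-1.487)² = 4 − 2.211169 = 1.788831.
  √(4 − x²) = 1.337472.
  1/(2π) = 0.159155.
  ρ_sc(-1.487) = 0.159155 · 1.337472 = 0.212865.

Rounded to 5 decimal places: ρ_sc(-1.487) ≈ 0.21287.


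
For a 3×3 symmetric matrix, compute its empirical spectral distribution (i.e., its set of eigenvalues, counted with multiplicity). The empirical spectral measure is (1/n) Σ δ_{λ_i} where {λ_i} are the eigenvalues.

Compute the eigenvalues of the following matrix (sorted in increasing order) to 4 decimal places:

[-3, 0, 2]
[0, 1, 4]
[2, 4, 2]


Since M is real symmetric, all three eigenvalues are real; they are the roots of det(λI − M) = λ³ − (tr M) λ² + s λ − det M, where s is the sum of the principal 2×2 minors.
tr M = -3 + 1 + 2 = 0.
s = ((-3)·1 − 0²) + ((-3)·2 − 2²) + (1·2 − 4²) = -3 + (-10) + (-14) = -27.
det M (expand along row 1) = (-3)·(-14) − 0·(-8) + 2·(-2) = 38.
Characteristic polynomial: λ³ − 27λ − 38 = 0.
Substitute λ = y + (tr M)/3 = y + 0.000000 to remove the quadratic term: y³ + p·y + q = 0 with p = s − (tr M)²/3 = -27.000000 and q = −2(tr M)³/27 + (tr M)·s/3 − det M = -38.000000.
Three real roots ⇒ use the trigonometric (Viète) form: r = 2√(−p/3) = 6.000000, φ = arccos(3q/(p·r)) = arccos(0.703704) = 0.790199 rad.
y_k = r·cos(φ/3 − 2πk/3) for k = 0, 1, 2 gives y = 5.793062, -1.543637, -4.249425.
λ_k = y_k + 0.000000 gives λ = 5.7931, -1.5436, -4.2494 (check: the sum is 0.0000 = tr M).

Eigenvalues sorted in increasing order: [-4.2494, -1.5436, 5.7931].


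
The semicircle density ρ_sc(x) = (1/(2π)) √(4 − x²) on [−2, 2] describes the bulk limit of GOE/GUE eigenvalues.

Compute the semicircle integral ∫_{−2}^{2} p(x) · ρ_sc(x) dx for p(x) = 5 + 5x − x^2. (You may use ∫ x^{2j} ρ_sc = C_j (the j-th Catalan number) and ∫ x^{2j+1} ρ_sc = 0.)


Write p(x) = Σ a_i x^i, split into monomials and integrate each against ρ_sc separately.
Using ∫ x^{2j} ρ_sc = C_j = (1/(j+1)) C(2j, j) (Catalan numbers) and ∫ x^{2j+1} ρ_sc = 0 (odd monomials vanish by symmetry):
  i = 0 (even): a_0 · C_{0} = 5 · 1 = 5
  i = 1 (odd): ∫ x^1 ρ_sc = 0 (vanishes)
  i = 2 (even): a_2 · C_{1} = -1 · 1 = -1

Summing the contributions: ∫_{−2}^{2} p(x) ρ_sc(x) dx = 5 + (-1) = 4.


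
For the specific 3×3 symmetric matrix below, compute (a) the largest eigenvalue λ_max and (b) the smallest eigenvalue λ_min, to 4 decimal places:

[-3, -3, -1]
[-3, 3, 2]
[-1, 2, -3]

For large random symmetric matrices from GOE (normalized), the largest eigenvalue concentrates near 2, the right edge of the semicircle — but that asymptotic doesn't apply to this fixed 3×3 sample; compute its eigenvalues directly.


Since M is real symmetric, all three eigenvalues are real; they are the roots of det(λI − M) = λ³ − (tr M) λ² + s λ − det M, where s is the sum of the principal 2×2 minors.
tr M = -3 + 3 + (-3) = -3.
s = ((-3)·3 − (-3)²) + ((-3)·(-3) − (-1)²) + (3·(-3) − 2²) = -18 + 8 + (-13) = -23.
det M (expand along row 1) = (-3)·(-13) − (-3)·11 + (-1)·(-3) = 75.
Characteristic polynomial: λ³ + 3λ² − 23λ − 75 = 0.
Substitute λ = y + (tr M)/3 = y − 1.000000 to remove the quadratic term: y³ + p·y + q = 0 with p = s − (tr M)²/3 = -26.000000 and q = −2(tr M)³/27 + (tr M)·s/3 − det M = -50.000000.
Three real roots ⇒ use the trigonometric (Viète) form: r = 2√(−p/3) = 5.887841, φ = arccos(3q/(p·r)) = arccos(0.979855) = 0.201062 rad.
y_k = r·cos(φ/3 − 2πk/3) for k = 0, 1, 2 gives y = 5.874622, -2.595828, -3.278794.
λ_k = y_k − 1.000000 gives λ = 4.8746, -3.5958, -4.2788 (check: the sum is -3.0000 = tr M).

Hence λ_max = 4.8746 and λ_min = -4.2788.


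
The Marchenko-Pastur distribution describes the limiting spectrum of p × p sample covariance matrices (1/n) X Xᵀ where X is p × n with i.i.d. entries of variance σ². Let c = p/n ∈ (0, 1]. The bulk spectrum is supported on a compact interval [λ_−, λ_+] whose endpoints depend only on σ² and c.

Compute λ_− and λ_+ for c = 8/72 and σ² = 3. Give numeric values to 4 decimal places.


c = 8/72 = 0.111111; √c = 0.333333.
λ_− = σ² (1 − √c)² = 3 · (1 − 0.333333)² = 3 · (0.666667)² = 1.333333.
λ_+ = σ² (1 + √c)² = 3 · (1 + 0.333333)² = 3 · (1.333333)² = 5.333333.

Rounded to 4 decimal places: λ_− ≈ 1.3333, λ_+ ≈ 5.3333.


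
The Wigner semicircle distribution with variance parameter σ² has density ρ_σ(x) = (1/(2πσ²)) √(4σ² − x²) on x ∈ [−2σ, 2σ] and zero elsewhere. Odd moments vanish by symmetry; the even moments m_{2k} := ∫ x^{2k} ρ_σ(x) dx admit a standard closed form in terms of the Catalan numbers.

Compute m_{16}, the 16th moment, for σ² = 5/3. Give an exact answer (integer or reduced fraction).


By the scaled semicircle moment identity, m_{2k} = σ^{2k} · C_k with k = 8.
C_8 = (1/(k+1)) · C(2k, k) = (1/9) · C(16, 8) = (1/9) · 12870 = 1430.
σ^{2k} = (σ²)^k = (5/3)^8 = 390625/6561.

Therefore m_{16} = σ^{16} · C_8 = (390625/6561) · 1430 = 558593750/6561.


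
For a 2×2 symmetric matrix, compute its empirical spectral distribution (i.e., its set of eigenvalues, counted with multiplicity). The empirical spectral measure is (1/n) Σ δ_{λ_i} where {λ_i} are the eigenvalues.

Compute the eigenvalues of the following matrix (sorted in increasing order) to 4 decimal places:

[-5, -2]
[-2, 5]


Since M is real symmetric, both eigenvalues are real; they are the roots of det(λI − M) = λ² − (tr M) λ + det M.
tr M = -5 + 5 = 0.
det M = (-5)·5 − (-2)² = -25 − 4 = -29.
Characteristic polynomial: λ² − 29 = 0.
Discriminant Δ = (tr M)² − 4·det M = 0 − (-116) = 116; √Δ = 10.770330.
λ = (tr M ± √Δ)/2 = (0 ± 10.770330)/2, giving (tr M − √Δ)/2 = -5.3852 and (tr M + √Δ)/2 = 5.3852.

Eigenvalues sorted in increasing order: [-5.3852, 5.3852].


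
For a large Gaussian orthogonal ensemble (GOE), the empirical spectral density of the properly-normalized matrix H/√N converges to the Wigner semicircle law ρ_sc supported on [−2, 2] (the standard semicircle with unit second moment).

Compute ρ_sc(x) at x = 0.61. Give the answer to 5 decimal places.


ρ_sc(x) = (1/(2π)) √(4 − x²). With x = 0.61:
  4 − x² = 4 − (0.61)² = 4 − 0.372100 = 3.627900.
  √(4 − x²) = 1.904705.
  1/(2π) = 0.159155.
  ρ_sc(0.61) = 0.159155 · 1.904705 = 0.303143.

Rounded to 5 decimal places: ρ_sc(0.61) ≈ 0.30314.


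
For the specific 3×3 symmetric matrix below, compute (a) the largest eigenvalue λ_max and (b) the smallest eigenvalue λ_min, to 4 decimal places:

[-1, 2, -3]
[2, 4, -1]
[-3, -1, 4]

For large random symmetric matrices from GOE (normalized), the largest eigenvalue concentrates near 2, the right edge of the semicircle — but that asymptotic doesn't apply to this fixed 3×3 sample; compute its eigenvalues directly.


Since M is real symmetric, all three eigenvalues are real; they are the roots of det(λI − M) = λ³ − (tr M) λ² + s λ − det M, where s is the sum of the principal 2×2 minors.
tr M = -1 + 4 + 4 = 7.
s = ((-1)·4 − 2²) + ((-1)·4 − (-3)²) + (4·4 − (-1)²) = -8 + (-13) + 15 = -6.
det M (expand along row 1) = (-1)·15 − 2·5 + (-3)·10 = -55.
Characteristic polynomial: λ³ − 7λ² − 6λ + 55 = 0.
Substitute λ = y + (tr M)/3 = y + 2.333333 to remove the quadratic term: y³ + p·y + q = 0 with p = s − (tr M)²/3 = -22.333333 and q = −2(tr M)³/27 + (tr M)·s/3 − det M = 15.592593.
Three real roots ⇒ use the trigonometric (Viète) form: r = 2√(−p/3) = 5.456902, φ = arccos(3q/(p·r)) = arccos(-0.383831) = 1.964738 rad.
y_k = r·cos(φ/3 − 2πk/3) for k = 0, 1, 2 gives y = 4.327875, 0.714509, -5.042384.
λ_k = y_k + 2.333333 gives λ = 6.6612, 3.0478, -2.7091 (check: the sum is 7.0000 = tr M).

Hence λ_max = 6.6612 and λ_min = -2.7091.


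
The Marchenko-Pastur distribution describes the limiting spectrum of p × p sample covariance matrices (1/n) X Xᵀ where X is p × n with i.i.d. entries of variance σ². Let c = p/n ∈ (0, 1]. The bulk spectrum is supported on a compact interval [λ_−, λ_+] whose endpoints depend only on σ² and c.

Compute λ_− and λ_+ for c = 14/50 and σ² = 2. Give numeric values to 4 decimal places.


c = 14/50 = 0.280000; √c = 0.529150.
λ_− = σ² (1 − √c)² = 2 · (1 − 0.529150)² = 2 · (0.470850)² = 0.443399.
λ_+ = σ² (1 + √c)² = 2 · (1 + 0.529150)² = 2 · (1.529150)² = 4.676601.

Rounded to 4 decimal places: λ_− ≈ 0.4434, λ_+ ≈ 4.6766.


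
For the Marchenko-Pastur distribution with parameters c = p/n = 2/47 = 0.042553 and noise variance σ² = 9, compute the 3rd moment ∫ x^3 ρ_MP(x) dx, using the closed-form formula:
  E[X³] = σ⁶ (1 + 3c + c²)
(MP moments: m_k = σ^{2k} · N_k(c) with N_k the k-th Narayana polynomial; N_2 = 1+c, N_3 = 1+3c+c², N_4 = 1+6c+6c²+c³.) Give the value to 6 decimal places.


E[X³] = σ⁶ (1 + 3c + c²) (third MP moment). With σ² = 9 (so σ⁶ = 729) and c = 2/47 = 0.042553: E[X³] = 729 · (1 + 3·0.042553 + (0.042553)²) = 729 · 1.129470.

So E[X^3] = 823.383884.


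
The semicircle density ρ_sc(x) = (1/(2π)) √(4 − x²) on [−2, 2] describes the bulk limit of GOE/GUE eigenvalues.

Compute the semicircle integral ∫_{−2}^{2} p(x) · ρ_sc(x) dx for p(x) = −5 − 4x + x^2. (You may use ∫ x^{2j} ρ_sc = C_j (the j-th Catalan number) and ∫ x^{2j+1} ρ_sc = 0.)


Write p(x) = Σ a_i x^i, split into monomials and integrate each against ρ_sc separately.
Using ∫ x^{2j} ρ_sc = C_j = (1/(j+1)) C(2j, j) (Catalan numbers) and ∫ x^{2j+1} ρ_sc = 0 (odd monomials vanish by symmetry):
  i = 0 (even): a_0 · C_{0} = -5 · 1 = -5
  i = 1 (odd): ∫ x^1 ρ_sc = 0 (vanishes)
  i = 2 (even): a_2 · C_{1} = 1 · 1 = 1

Summing the contributions: ∫_{−2}^{2} p(x) ρ_sc(x) dx = (-5) + 1 = -4.
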